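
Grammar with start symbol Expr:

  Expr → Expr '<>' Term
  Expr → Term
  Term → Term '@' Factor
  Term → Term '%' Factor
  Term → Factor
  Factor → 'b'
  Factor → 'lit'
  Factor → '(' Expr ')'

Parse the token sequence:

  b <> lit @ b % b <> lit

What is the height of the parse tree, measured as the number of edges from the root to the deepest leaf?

6

[Expr [Expr [Expr [Term [Factor b]]] <> [Term [Term [Term [Factor lit]] @ [Factor b]] % [Factor b]]] <> [Term [Factor lit]]]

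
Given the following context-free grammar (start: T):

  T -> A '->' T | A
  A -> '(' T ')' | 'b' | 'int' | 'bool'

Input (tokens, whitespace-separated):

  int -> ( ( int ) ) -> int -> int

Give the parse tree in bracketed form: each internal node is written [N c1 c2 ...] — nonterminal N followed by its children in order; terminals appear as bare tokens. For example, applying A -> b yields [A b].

[T [A int] -> [T [A ( [T [A ( [T [A int]] )]] )] -> [T [A int] -> [T [A int]]]]]

T
A -> T
int -> T
int -> A -> T
int -> ( T ) -> T
int -> ( A ) -> T
int -> ( ( T ) ) -> T
int -> ( ( A ) ) -> T
int -> ( ( int ) ) -> T
int -> ( ( int ) ) -> A -> T
int -> ( ( int ) ) -> int -> T
int -> ( ( int ) ) -> int -> A
int -> ( ( int ) ) -> int -> int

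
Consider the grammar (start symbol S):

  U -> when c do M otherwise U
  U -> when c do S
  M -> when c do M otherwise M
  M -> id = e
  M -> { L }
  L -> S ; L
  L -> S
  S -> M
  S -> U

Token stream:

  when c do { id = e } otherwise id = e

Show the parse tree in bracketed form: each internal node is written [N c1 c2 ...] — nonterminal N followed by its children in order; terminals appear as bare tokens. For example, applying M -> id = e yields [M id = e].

[S [M when c do [M { [L [S [M id = e]]] }] otherwise [M id = e]]]

S
M
when c do M otherwise M
when c do { L } otherwise M
when c do { S } otherwise M
when c do { M } otherwise M
when c do { id = e } otherwise M
when c do { id = e } otherwise id = e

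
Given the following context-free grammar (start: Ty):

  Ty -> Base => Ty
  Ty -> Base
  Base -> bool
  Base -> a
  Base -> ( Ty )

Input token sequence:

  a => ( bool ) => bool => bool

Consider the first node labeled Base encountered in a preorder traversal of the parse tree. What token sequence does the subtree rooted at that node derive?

[Ty [Base a] => [Ty [Base ( [Ty [Base bool]] )] => [Ty [Base bool] => [Ty [Base bool]]]]]

a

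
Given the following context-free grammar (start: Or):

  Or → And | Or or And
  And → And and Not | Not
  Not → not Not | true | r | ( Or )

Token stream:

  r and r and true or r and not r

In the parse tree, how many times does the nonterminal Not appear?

[Or [Or [And [And [And [Not r]] and [Not r]] and [Not true]]] or [And [And [Not r]] and [Not not [Not r]]]]

6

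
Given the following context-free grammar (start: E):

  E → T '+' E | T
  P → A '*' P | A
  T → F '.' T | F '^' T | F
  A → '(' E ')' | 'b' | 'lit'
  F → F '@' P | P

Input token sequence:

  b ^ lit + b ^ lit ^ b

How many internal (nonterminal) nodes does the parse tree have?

22

[E [T [F [P [A b]]] ^ [T [F [P [A lit]]]]] + [E [T [F [P [A b]]] ^ [T [F [P [A lit]]] ^ [T [F [P [A b]]]]]]]]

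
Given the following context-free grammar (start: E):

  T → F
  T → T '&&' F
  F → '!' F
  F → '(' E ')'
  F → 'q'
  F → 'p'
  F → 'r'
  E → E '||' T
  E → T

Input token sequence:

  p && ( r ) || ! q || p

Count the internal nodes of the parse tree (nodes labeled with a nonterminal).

[E [E [E [T [T [F p]] && [F ( [E [T [F r]]] )]]] || [T [F ! [F q]]]] || [T [F p]]]

15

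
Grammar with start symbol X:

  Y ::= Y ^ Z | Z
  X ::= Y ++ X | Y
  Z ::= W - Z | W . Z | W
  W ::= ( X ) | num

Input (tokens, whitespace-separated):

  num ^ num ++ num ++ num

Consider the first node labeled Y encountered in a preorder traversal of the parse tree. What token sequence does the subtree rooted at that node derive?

num ^ num

[X [Y [Y [Z [W num]]] ^ [Z [W num]]] ++ [X [Y [Z [W num]]] ++ [X [Y [Z [W num]]]]]]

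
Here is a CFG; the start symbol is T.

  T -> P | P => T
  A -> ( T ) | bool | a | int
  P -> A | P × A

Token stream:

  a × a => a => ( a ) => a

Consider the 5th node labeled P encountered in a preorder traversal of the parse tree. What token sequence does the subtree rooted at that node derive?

[T [P [P [A a]] × [A a]] => [T [P [A a]] => [T [P [A ( [T [P [A a]]] )]] => [T [P [A a]]]]]]

a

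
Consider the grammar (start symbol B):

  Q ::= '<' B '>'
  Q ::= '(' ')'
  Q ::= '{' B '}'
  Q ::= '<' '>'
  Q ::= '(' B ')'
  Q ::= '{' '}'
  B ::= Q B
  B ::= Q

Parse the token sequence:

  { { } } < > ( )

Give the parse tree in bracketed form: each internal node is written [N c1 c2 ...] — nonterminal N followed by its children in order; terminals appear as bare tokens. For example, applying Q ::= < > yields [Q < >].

[B [Q { [B [Q { }]] }] [B [Q < >] [B [Q ( )]]]]

B
Q B
{ B } B
{ Q } B
{ { } } B
{ { } } Q B
{ { } } < > B
{ { } } < > Q
{ { } } < > ( )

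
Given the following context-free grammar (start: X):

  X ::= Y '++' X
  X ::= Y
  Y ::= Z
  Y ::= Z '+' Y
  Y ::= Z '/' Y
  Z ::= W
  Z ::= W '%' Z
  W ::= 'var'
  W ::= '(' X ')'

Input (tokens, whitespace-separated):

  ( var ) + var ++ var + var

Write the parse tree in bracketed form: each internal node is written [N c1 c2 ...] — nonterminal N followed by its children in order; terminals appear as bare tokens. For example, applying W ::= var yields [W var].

X
Y ++ X
Z + Y ++ X
W + Y ++ X
( X ) + Y ++ X
( Y ) + Y ++ X
( Z ) + Y ++ X
( W ) + Y ++ X
( var ) + Y ++ X
( var ) + Z ++ X
( var ) + W ++ X
( var ) + var ++ X
( var ) + var ++ Y
( var ) + var ++ Z + Y
( var ) + var ++ W + Y
( var ) + var ++ var + Y
( var ) + var ++ var + Z
( var ) + var ++ var + W
( var ) + var ++ var + var

[X [Y [Z [W ( [X [Y [Z [W var]]]] )]] + [Y [Z [W var]]]] ++ [X [Y [Z [W var]] + [Y [Z [W var]]]]]]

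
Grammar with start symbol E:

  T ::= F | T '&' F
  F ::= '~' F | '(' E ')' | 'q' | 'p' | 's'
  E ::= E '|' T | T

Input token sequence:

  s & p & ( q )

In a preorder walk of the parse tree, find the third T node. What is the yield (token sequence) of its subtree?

[E [T [T [T [F s]] & [F p]] & [F ( [E [T [F q]]] )]]]

s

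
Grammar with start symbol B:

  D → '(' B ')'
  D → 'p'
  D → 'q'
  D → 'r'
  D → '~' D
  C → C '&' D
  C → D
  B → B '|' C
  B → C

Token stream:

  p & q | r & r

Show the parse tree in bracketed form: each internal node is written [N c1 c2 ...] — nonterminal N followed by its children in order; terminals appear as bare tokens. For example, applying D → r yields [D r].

B
B | C
C | C
C & D | C
D & D | C
p & D | C
p & q | C
p & q | C & D
p & q | D & D
p & q | r & D
p & q | r & r

[B [B [C [C [D p]] & [D q]]] | [C [C [D r]] & [D r]]]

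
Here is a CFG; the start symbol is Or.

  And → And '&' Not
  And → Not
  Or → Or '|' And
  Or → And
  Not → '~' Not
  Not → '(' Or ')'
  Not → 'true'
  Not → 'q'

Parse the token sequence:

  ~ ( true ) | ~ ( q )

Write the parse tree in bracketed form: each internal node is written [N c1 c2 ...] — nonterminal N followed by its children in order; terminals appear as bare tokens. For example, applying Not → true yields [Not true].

[Or [Or [And [Not ~ [Not ( [Or [And [Not true]]] )]]]] | [And [Not ~ [Not ( [Or [And [Not q]]] )]]]]

Or
Or | And
And | And
Not | And
~ Not | And
~ ( Or ) | And
~ ( And ) | And
~ ( Not ) | And
~ ( true ) | And
~ ( true ) | Not
~ ( true ) | ~ Not
~ ( true ) | ~ ( Or )
~ ( true ) | ~ ( And )
~ ( true ) | ~ ( Not )
~ ( true ) | ~ ( q )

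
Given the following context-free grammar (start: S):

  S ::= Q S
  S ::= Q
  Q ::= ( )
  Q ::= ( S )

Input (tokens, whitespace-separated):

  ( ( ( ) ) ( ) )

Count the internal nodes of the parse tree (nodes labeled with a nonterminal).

[S [Q ( [S [Q ( [S [Q ( )]] )] [S [Q ( )]]] )]]

8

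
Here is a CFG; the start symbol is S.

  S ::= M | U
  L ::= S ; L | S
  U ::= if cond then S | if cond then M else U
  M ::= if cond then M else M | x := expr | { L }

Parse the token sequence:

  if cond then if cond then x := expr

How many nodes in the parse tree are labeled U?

[S [U if cond then [S [U if cond then [S [M x := expr]]]]]]

2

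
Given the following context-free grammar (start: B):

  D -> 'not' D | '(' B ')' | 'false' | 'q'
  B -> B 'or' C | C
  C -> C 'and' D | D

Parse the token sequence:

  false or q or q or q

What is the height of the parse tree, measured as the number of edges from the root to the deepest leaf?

6

[B [B [B [B [C [D false]]] or [C [D q]]] or [C [D q]]] or [C [D q]]]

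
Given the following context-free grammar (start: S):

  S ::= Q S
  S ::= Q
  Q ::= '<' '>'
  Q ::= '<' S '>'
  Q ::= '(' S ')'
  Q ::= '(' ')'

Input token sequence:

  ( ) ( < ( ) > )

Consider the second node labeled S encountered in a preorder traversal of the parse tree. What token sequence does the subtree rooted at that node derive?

[S [Q ( )] [S [Q ( [S [Q < [S [Q ( )]] >]] )]]]

( < ( ) > )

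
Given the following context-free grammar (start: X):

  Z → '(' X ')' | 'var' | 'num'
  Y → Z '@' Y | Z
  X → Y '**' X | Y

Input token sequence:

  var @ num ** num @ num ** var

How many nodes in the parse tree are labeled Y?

[X [Y [Z var] @ [Y [Z num]]] ** [X [Y [Z num] @ [Y [Z num]]] ** [X [Y [Z var]]]]]

5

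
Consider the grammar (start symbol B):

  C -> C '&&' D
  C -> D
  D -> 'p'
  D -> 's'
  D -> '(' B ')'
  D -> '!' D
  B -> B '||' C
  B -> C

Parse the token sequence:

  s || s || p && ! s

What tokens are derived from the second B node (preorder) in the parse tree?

[B [B [B [C [D s]]] || [C [D s]]] || [C [C [D p]] && [D ! [D s]]]]

s || s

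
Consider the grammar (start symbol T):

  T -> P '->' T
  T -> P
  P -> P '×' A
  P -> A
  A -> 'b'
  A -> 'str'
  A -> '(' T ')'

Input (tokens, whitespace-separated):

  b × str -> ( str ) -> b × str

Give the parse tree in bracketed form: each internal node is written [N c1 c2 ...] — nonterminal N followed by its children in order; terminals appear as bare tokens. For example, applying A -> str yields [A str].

T
P -> T
P × A -> T
A × A -> T
b × A -> T
b × str -> T
b × str -> P -> T
b × str -> A -> T
b × str -> ( T ) -> T
b × str -> ( P ) -> T
b × str -> ( A ) -> T
b × str -> ( str ) -> T
b × str -> ( str ) -> P
b × str -> ( str ) -> P × A
b × str -> ( str ) -> A × A
b × str -> ( str ) -> b × A
b × str -> ( str ) -> b × str

[T [P [P [A b]] × [A str]] -> [T [P [A ( [T [P [A str]]] )]] -> [T [P [P [A b]] × [A str]]]]]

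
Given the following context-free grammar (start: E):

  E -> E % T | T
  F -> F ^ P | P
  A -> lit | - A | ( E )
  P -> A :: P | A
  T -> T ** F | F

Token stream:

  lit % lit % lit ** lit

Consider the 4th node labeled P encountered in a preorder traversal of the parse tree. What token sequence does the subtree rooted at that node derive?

lit

[E [E [E [T [F [P [A lit]]]]] % [T [F [P [A lit]]]]] % [T [T [F [P [A lit]]]] ** [F [P [A lit]]]]]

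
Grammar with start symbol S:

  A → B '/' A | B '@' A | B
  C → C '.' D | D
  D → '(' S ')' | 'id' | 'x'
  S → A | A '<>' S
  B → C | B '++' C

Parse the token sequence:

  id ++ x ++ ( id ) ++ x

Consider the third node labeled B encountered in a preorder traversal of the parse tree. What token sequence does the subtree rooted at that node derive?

[S [A [B [B [B [B [C [D id]]] ++ [C [D x]]] ++ [C [D ( [S [A [B [C [D id]]]]] )]]] ++ [C [D x]]]]]

id ++ x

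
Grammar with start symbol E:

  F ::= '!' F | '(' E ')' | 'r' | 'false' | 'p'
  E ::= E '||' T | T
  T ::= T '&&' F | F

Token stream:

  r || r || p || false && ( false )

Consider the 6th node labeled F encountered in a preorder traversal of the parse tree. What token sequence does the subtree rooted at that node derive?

false

[E [E [E [E [T [F r]]] || [T [F r]]] || [T [F p]]] || [T [T [F false]] && [F ( [E [T [F false]]] )]]]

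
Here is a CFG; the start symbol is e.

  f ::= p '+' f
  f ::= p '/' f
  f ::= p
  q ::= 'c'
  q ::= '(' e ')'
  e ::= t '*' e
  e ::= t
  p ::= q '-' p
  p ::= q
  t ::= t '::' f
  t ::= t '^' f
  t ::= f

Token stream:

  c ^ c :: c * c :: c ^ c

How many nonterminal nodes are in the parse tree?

[e [t [t [t [f [p [q c]]]] ^ [f [p [q c]]]] :: [f [p [q c]]]] * [e [t [t [t [f [p [q c]]]] :: [f [p [q c]]]] ^ [f [p [q c]]]]]]

26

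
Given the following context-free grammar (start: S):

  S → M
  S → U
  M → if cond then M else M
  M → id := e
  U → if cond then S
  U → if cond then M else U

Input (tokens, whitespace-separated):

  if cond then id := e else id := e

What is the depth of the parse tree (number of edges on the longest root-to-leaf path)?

[S [M if cond then [M id := e] else [M id := e]]]

3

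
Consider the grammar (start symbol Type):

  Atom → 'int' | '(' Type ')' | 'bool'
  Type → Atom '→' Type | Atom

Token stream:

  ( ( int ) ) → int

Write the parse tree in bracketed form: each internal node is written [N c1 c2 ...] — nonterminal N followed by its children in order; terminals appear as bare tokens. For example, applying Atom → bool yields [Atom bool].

Type
Atom → Type
( Type ) → Type
( Atom ) → Type
( ( Type ) ) → Type
( ( Atom ) ) → Type
( ( int ) ) → Type
( ( int ) ) → Atom
( ( int ) ) → int

[Type [Atom ( [Type [Atom ( [Type [Atom int]] )]] )] → [Type [Atom int]]]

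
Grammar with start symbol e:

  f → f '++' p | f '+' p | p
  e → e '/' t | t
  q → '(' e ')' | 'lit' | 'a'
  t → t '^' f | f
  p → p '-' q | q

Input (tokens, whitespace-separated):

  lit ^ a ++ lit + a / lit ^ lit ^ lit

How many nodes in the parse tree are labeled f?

[e [e [t [t [f [p [q lit]]]] ^ [f [f [f [p [q a]]] ++ [p [q lit]]] + [p [q a]]]]] / [t [t [t [f [p [q lit]]]] ^ [f [p [q lit]]]] ^ [f [p [q lit]]]]]

7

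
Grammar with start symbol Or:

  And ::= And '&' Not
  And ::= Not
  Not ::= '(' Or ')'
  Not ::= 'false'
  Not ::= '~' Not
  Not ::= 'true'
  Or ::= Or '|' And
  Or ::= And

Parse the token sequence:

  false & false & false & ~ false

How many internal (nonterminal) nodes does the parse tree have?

10

[Or [And [And [And [And [Not false]] & [Not false]] & [Not false]] & [Not ~ [Not false]]]]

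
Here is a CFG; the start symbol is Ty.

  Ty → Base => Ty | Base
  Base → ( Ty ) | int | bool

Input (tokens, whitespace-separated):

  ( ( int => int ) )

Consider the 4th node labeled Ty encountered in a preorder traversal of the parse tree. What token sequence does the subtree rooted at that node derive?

[Ty [Base ( [Ty [Base ( [Ty [Base int] => [Ty [Base int]]] )]] )]]

int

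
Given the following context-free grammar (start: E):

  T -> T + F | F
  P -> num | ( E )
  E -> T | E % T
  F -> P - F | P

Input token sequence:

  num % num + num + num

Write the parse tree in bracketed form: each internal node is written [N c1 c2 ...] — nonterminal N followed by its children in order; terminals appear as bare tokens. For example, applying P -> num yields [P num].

[E [E [T [F [P num]]]] % [T [T [T [F [P num]]] + [F [P num]]] + [F [P num]]]]

E
E % T
T % T
F % T
P % T
num % T
num % T + F
num % T + F + F
num % F + F + F
num % P + F + F
num % num + F + F
num % num + P + F
num % num + num + F
num % num + num + P
num % num + num + num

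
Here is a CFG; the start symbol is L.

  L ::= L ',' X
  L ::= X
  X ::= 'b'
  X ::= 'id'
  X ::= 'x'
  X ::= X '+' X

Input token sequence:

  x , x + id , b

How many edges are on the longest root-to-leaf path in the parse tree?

[L [L [L [X x]] , [X [X x] + [X id]]] , [X b]]

4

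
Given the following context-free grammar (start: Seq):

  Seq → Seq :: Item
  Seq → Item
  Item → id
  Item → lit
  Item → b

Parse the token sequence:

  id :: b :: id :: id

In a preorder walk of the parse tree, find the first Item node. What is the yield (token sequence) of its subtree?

id

[Seq [Seq [Seq [Seq [Item id]] :: [Item b]] :: [Item id]] :: [Item id]]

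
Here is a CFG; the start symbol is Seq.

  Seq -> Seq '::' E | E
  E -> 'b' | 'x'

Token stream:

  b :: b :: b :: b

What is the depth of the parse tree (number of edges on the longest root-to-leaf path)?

5

[Seq [Seq [Seq [Seq [E b]] :: [E b]] :: [E b]] :: [E b]]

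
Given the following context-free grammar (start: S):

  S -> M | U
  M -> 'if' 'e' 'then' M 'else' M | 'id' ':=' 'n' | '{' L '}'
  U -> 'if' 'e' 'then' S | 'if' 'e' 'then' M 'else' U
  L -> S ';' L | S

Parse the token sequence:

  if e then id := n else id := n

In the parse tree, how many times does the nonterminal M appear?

[S [M if e then [M id := n] else [M id := n]]]

3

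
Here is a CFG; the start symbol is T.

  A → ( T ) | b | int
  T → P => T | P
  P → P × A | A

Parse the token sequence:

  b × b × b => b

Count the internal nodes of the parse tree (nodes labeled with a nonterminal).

10

[T [P [P [P [A b]] × [A b]] × [A b]] => [T [P [A b]]]]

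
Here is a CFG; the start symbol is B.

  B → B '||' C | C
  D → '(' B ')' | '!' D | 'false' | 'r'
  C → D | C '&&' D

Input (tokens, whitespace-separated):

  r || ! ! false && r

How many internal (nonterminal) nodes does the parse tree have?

10

[B [B [C [D r]]] || [C [C [D ! [D ! [D false]]]] && [D r]]]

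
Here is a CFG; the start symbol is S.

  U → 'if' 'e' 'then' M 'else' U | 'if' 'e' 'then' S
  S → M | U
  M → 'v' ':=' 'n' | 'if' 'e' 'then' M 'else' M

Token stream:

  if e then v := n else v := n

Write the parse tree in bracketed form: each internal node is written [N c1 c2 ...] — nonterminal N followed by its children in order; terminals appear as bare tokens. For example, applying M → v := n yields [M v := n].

[S [M if e then [M v := n] else [M v := n]]]

S
M
if e then M else M
if e then v := n else M
if e then v := n else v := n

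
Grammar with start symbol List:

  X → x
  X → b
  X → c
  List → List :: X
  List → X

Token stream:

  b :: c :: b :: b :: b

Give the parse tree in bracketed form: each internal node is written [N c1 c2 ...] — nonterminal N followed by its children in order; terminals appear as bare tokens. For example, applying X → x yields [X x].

[List [List [List [List [List [X b]] :: [X c]] :: [X b]] :: [X b]] :: [X b]]

List
List :: X
List :: X :: X
List :: X :: X :: X
List :: X :: X :: X :: X
X :: X :: X :: X :: X
b :: X :: X :: X :: X
b :: c :: X :: X :: X
b :: c :: b :: X :: X
b :: c :: b :: b :: X
b :: c :: b :: b :: b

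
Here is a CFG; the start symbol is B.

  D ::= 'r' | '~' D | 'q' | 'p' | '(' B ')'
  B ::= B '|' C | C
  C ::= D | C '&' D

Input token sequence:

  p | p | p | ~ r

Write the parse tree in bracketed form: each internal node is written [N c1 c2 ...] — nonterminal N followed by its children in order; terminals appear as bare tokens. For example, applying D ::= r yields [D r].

B
B | C
B | C | C
B | C | C | C
C | C | C | C
D | C | C | C
p | C | C | C
p | D | C | C
p | p | C | C
p | p | D | C
p | p | p | C
p | p | p | D
p | p | p | ~ D
p | p | p | ~ r

[B [B [B [B [C [D p]]] | [C [D p]]] | [C [D p]]] | [C [D ~ [D r]]]]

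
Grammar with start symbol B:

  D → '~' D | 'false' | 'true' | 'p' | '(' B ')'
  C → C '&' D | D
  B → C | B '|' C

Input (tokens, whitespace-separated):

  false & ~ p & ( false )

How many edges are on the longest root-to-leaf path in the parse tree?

[B [C [C [C [D false]] & [D ~ [D p]]] & [D ( [B [C [D false]]] )]]]

6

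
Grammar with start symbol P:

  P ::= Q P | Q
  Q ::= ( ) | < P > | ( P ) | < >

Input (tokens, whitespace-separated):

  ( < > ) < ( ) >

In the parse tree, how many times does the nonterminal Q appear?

4

[P [Q ( [P [Q < >]] )] [P [Q < [P [Q ( )]] >]]]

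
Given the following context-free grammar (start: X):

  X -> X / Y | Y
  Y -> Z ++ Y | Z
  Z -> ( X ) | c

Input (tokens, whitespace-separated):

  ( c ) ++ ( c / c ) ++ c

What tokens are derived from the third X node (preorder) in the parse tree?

[X [Y [Z ( [X [Y [Z c]]] )] ++ [Y [Z ( [X [X [Y [Z c]]] / [Y [Z c]]] )] ++ [Y [Z c]]]]]

c / c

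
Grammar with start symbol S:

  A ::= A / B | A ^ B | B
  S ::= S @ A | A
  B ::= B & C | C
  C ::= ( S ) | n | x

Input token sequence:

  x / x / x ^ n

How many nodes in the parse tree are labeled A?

[S [A [A [A [A [B [C x]]] / [B [C x]]] / [B [C x]]] ^ [B [C n]]]]

4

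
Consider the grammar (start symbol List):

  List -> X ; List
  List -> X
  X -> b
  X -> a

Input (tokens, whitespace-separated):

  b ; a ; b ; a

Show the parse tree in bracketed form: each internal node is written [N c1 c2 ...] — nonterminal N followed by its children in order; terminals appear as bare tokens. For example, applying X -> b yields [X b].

[List [X b] ; [List [X a] ; [List [X b] ; [List [X a]]]]]

List
X ; List
b ; List
b ; X ; List
b ; a ; List
b ; a ; X ; List
b ; a ; b ; List
b ; a ; b ; X
b ; a ; b ; a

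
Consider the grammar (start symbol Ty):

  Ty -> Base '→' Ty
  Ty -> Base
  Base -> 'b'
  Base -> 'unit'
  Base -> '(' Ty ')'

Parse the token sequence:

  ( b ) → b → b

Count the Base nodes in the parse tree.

4

[Ty [Base ( [Ty [Base b]] )] → [Ty [Base b] → [Ty [Base b]]]]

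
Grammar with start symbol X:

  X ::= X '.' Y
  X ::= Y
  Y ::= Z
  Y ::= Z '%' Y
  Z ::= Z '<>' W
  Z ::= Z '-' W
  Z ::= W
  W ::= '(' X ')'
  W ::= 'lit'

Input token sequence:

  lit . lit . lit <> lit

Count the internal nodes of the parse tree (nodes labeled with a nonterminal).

[X [X [X [Y [Z [W lit]]]] . [Y [Z [W lit]]]] . [Y [Z [Z [W lit]] <> [W lit]]]]

14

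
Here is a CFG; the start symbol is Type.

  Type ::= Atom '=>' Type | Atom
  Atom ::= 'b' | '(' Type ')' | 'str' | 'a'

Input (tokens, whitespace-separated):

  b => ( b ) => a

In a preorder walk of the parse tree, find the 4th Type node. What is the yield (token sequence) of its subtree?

[Type [Atom b] => [Type [Atom ( [Type [Atom b]] )] => [Type [Atom a]]]]

a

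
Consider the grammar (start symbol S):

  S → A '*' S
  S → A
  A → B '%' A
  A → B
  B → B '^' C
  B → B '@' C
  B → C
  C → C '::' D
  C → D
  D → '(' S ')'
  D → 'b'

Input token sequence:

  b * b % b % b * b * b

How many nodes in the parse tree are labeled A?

6

[S [A [B [C [D b]]]] * [S [A [B [C [D b]]] % [A [B [C [D b]]] % [A [B [C [D b]]]]]] * [S [A [B [C [D b]]]] * [S [A [B [C [D b]]]]]]]]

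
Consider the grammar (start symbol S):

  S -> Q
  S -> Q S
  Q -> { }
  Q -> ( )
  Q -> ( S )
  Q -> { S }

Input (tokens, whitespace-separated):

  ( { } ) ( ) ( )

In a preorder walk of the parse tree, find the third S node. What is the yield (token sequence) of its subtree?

( ) ( )

[S [Q ( [S [Q { }]] )] [S [Q ( )] [S [Q ( )]]]]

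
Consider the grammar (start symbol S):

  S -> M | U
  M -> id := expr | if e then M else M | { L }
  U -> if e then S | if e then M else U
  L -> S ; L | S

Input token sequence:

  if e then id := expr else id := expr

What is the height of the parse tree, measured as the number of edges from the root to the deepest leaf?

3

[S [M if e then [M id := expr] else [M id := expr]]]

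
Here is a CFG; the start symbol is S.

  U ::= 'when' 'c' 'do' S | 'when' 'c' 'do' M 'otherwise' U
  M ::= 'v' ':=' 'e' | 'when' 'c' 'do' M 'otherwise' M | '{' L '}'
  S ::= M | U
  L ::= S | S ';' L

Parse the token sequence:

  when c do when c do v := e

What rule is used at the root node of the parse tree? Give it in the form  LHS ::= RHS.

[S [U when c do [S [U when c do [S [M v := e]]]]]]

S ::= U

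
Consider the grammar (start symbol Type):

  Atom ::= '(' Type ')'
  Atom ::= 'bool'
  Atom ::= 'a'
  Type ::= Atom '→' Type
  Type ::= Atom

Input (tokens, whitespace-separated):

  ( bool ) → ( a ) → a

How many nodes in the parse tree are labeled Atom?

[Type [Atom ( [Type [Atom bool]] )] → [Type [Atom ( [Type [Atom a]] )] → [Type [Atom a]]]]

5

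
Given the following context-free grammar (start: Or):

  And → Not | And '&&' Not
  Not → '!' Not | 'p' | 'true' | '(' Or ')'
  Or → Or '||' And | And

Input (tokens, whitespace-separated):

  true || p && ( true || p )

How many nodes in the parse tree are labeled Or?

4

[Or [Or [And [Not true]]] || [And [And [Not p]] && [Not ( [Or [Or [And [Not true]]] || [And [Not p]]] )]]]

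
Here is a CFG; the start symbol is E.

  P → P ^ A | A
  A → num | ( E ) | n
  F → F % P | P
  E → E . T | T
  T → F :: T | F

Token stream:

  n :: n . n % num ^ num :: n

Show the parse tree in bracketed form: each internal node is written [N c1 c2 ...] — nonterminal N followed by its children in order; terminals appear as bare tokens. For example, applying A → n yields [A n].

E
E . T
T . T
F :: T . T
P :: T . T
A :: T . T
n :: T . T
n :: F . T
n :: P . T
n :: A . T
n :: n . T
n :: n . F :: T
n :: n . F % P :: T
n :: n . P % P :: T
n :: n . A % P :: T
n :: n . n % P :: T
n :: n . n % P ^ A :: T
n :: n . n % A ^ A :: T
n :: n . n % num ^ A :: T
n :: n . n % num ^ num :: T
n :: n . n % num ^ num :: F
n :: n . n % num ^ num :: P
n :: n . n % num ^ num :: A
n :: n . n % num ^ num :: n

[E [E [T [F [P [A n]]] :: [T [F [P [A n]]]]]] . [T [F [F [P [A n]]] % [P [P [A num]] ^ [A num]]] :: [T [F [P [A n]]]]]]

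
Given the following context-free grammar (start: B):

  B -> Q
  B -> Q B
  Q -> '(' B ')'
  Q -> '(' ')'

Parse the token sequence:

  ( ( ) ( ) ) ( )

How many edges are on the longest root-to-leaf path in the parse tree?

5

[B [Q ( [B [Q ( )] [B [Q ( )]]] )] [B [Q ( )]]]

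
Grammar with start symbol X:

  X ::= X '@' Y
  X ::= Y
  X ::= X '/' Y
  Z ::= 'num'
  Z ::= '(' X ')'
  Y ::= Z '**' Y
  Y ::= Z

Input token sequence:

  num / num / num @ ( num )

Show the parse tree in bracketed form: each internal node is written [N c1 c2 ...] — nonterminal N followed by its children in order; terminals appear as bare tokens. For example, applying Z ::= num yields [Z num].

[X [X [X [X [Y [Z num]]] / [Y [Z num]]] / [Y [Z num]]] @ [Y [Z ( [X [Y [Z num]]] )]]]

X
X @ Y
X / Y @ Y
X / Y / Y @ Y
Y / Y / Y @ Y
Z / Y / Y @ Y
num / Y / Y @ Y
num / Z / Y @ Y
num / num / Y @ Y
num / num / Z @ Y
num / num / num @ Y
num / num / num @ Z
num / num / num @ ( X )
num / num / num @ ( Y )
num / num / num @ ( Z )
num / num / num @ ( num )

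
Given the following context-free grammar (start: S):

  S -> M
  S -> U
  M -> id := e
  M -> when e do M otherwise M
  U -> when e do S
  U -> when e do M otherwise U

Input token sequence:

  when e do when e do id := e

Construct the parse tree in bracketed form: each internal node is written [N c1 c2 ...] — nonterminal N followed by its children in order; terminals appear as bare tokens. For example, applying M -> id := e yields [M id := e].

S
U
when e do S
when e do U
when e do when e do S
when e do when e do M
when e do when e do id := e

[S [U when e do [S [U when e do [S [M id := e]]]]]]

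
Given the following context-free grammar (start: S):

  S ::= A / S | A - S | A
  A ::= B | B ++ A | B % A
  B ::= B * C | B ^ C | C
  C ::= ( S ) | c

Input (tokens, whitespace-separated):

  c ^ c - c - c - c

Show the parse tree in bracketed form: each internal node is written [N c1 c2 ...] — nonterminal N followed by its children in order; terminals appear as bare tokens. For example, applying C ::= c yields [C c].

[S [A [B [B [C c]] ^ [C c]]] - [S [A [B [C c]]] - [S [A [B [C c]]] - [S [A [B [C c]]]]]]]

S
A - S
B - S
B ^ C - S
C ^ C - S
c ^ C - S
c ^ c - S
c ^ c - A - S
c ^ c - B - S
c ^ c - C - S
c ^ c - c - S
c ^ c - c - A - S
c ^ c - c - B - S
c ^ c - c - C - S
c ^ c - c - c - S
c ^ c - c - c - A
c ^ c - c - c - B
c ^ c - c - c - C
c ^ c - c - c - c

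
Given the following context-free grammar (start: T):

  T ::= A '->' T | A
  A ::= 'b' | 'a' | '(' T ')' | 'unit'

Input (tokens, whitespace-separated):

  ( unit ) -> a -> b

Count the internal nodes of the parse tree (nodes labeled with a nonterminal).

[T [A ( [T [A unit]] )] -> [T [A a] -> [T [A b]]]]

8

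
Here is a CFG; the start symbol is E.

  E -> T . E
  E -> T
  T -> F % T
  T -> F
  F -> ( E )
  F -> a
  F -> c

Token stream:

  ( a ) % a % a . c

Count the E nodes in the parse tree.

3

[E [T [F ( [E [T [F a]]] )] % [T [F a] % [T [F a]]]] . [E [T [F c]]]]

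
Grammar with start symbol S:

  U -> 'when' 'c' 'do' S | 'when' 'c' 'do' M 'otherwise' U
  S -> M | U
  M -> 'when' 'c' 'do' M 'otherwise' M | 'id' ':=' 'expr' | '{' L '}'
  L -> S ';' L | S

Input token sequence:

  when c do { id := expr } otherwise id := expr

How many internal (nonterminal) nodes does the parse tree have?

[S [M when c do [M { [L [S [M id := expr]]] }] otherwise [M id := expr]]]

7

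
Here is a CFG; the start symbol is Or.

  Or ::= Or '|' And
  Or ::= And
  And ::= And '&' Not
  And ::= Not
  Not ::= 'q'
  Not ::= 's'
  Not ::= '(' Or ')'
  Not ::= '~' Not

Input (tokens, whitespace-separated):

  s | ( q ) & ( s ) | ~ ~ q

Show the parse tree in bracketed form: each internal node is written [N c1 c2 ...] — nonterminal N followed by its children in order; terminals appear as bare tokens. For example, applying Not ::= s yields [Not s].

Or
Or | And
Or | And | And
And | And | And
Not | And | And
s | And | And
s | And & Not | And
s | Not & Not | And
s | ( Or ) & Not | And
s | ( And ) & Not | And
s | ( Not ) & Not | And
s | ( q ) & Not | And
s | ( q ) & ( Or ) | And
s | ( q ) & ( And ) | And
s | ( q ) & ( Not ) | And
s | ( q ) & ( s ) | And
s | ( q ) & ( s ) | Not
s | ( q ) & ( s ) | ~ Not
s | ( q ) & ( s ) | ~ ~ Not
s | ( q ) & ( s ) | ~ ~ q

[Or [Or [Or [And [Not s]]] | [And [And [Not ( [Or [And [Not q]]] )]] & [Not ( [Or [And [Not s]]] )]]] | [And [Not ~ [Not ~ [Not q]]]]]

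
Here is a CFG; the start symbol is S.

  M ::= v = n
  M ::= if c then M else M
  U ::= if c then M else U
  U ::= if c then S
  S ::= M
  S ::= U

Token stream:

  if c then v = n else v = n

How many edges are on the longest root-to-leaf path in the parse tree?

3

[S [M if c then [M v = n] else [M v = n]]]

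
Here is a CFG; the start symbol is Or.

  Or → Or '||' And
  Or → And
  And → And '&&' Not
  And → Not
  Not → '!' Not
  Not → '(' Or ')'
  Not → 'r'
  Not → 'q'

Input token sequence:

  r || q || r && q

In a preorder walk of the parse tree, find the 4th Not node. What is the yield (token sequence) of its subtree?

[Or [Or [Or [And [Not r]]] || [And [Not q]]] || [And [And [Not r]] && [Not q]]]

q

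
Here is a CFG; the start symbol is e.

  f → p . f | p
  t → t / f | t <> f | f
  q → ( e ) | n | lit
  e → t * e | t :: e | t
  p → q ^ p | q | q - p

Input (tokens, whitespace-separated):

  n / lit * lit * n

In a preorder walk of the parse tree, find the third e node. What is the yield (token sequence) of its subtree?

[e [t [t [f [p [q n]]]] / [f [p [q lit]]]] * [e [t [f [p [q lit]]]] * [e [t [f [p [q n]]]]]]]

n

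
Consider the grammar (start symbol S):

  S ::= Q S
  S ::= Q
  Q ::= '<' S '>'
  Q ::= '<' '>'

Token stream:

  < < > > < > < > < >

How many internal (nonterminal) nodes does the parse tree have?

10

[S [Q < [S [Q < >]] >] [S [Q < >] [S [Q < >] [S [Q < >]]]]]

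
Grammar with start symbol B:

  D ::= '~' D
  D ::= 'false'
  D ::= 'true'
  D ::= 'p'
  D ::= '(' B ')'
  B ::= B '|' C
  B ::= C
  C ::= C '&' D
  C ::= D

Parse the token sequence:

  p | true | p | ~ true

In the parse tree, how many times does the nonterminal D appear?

5

[B [B [B [B [C [D p]]] | [C [D true]]] | [C [D p]]] | [C [D ~ [D true]]]]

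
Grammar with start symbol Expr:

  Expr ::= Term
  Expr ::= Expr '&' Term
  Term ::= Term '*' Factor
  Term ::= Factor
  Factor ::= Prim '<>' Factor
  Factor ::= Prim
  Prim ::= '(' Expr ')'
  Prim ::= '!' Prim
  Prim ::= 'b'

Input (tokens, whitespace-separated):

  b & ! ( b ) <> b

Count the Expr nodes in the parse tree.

[Expr [Expr [Term [Factor [Prim b]]]] & [Term [Factor [Prim ! [Prim ( [Expr [Term [Factor [Prim b]]]] )]] <> [Factor [Prim b]]]]]

3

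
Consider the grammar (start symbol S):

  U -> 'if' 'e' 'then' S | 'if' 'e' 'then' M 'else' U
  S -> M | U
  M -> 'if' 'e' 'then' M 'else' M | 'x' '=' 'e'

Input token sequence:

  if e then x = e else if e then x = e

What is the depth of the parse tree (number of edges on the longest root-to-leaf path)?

5

[S [U if e then [M x = e] else [U if e then [S [M x = e]]]]]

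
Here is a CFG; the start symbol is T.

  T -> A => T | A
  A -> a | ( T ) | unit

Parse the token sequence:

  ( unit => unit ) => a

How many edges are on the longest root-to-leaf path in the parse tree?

[T [A ( [T [A unit] => [T [A unit]]] )] => [T [A a]]]

5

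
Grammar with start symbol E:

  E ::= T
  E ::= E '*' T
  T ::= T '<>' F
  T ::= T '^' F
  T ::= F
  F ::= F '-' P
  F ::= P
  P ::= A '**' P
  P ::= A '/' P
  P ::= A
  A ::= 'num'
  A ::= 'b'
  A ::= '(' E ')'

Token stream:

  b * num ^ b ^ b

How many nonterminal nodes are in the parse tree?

18

[E [E [T [F [P [A b]]]]] * [T [T [T [F [P [A num]]]] ^ [F [P [A b]]]] ^ [F [P [A b]]]]]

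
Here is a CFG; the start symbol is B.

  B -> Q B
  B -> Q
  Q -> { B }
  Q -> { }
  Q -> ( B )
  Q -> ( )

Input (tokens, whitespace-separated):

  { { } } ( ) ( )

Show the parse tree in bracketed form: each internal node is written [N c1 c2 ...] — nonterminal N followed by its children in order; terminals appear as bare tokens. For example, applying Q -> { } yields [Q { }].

B
Q B
{ B } B
{ Q } B
{ { } } B
{ { } } Q B
{ { } } ( ) B
{ { } } ( ) Q
{ { } } ( ) ( )

[B [Q { [B [Q { }]] }] [B [Q ( )] [B [Q ( )]]]]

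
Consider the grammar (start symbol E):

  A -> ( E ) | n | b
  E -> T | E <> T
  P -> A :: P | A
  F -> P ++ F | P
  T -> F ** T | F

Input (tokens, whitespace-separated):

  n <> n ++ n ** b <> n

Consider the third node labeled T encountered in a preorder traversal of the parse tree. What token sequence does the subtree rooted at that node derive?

b

[E [E [E [T [F [P [A n]]]]] <> [T [F [P [A n]] ++ [F [P [A n]]]] ** [T [F [P [A b]]]]]] <> [T [F [P [A n]]]]]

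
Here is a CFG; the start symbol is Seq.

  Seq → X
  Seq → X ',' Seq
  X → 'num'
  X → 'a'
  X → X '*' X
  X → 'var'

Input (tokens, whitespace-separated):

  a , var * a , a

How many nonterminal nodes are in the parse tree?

[Seq [X a] , [Seq [X [X var] * [X a]] , [Seq [X a]]]]

8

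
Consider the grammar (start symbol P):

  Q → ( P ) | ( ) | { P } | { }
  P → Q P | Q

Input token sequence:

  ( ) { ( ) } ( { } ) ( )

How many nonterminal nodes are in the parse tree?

[P [Q ( )] [P [Q { [P [Q ( )]] }] [P [Q ( [P [Q { }]] )] [P [Q ( )]]]]]

12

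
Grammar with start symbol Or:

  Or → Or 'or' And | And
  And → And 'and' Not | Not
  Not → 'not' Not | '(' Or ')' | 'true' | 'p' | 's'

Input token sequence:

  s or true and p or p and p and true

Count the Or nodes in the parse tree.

[Or [Or [Or [And [Not s]]] or [And [And [Not true]] and [Not p]]] or [And [And [And [Not p]] and [Not p]] and [Not true]]]

3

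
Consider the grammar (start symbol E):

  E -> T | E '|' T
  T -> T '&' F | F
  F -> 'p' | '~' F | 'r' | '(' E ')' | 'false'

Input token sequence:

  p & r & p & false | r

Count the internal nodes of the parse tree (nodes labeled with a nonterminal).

[E [E [T [T [T [T [F p]] & [F r]] & [F p]] & [F false]]] | [T [F r]]]

12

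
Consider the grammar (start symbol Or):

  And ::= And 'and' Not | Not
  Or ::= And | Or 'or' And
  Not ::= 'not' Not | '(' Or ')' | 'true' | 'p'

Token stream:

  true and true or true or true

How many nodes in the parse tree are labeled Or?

3

[Or [Or [Or [And [And [Not true]] and [Not true]]] or [And [Not true]]] or [And [Not true]]]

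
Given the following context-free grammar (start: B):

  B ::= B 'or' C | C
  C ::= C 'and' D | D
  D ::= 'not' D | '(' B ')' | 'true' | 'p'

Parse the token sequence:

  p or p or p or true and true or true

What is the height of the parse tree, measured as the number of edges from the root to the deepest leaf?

7

[B [B [B [B [B [C [D p]]] or [C [D p]]] or [C [D p]]] or [C [C [D true]] and [D true]]] or [C [D true]]]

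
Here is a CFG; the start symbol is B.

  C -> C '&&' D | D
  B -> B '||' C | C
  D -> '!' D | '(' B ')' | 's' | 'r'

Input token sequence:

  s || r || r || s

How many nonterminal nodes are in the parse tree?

[B [B [B [B [C [D s]]] || [C [D r]]] || [C [D r]]] || [C [D s]]]

12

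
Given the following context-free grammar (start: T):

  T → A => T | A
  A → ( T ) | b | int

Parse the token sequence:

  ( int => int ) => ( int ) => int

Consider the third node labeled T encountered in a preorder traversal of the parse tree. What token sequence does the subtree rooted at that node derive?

[T [A ( [T [A int] => [T [A int]]] )] => [T [A ( [T [A int]] )] => [T [A int]]]]

int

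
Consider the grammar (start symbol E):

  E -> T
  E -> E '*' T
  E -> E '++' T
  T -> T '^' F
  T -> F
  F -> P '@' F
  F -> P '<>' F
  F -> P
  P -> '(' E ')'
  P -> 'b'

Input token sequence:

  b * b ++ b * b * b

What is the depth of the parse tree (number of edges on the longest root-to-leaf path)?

[E [E [E [E [E [T [F [P b]]]] * [T [F [P b]]]] ++ [T [F [P b]]]] * [T [F [P b]]]] * [T [F [P b]]]]

8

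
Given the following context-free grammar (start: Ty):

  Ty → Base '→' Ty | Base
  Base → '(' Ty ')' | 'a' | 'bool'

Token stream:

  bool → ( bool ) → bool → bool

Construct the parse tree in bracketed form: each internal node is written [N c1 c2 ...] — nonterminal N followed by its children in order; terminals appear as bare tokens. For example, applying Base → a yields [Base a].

Ty
Base → Ty
bool → Ty
bool → Base → Ty
bool → ( Ty ) → Ty
bool → ( Base ) → Ty
bool → ( bool ) → Ty
bool → ( bool ) → Base → Ty
bool → ( bool ) → bool → Ty
bool → ( bool ) → bool → Base
bool → ( bool ) → bool → bool

[Ty [Base bool] → [Ty [Base ( [Ty [Base bool]] )] → [Ty [Base bool] → [Ty [Base bool]]]]]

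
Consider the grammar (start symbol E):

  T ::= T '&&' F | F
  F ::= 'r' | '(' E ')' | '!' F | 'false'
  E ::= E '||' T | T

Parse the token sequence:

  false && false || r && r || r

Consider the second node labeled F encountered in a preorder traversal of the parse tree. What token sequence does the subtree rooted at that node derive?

[E [E [E [T [T [F false]] && [F false]]] || [T [T [F r]] && [F r]]] || [T [F r]]]

false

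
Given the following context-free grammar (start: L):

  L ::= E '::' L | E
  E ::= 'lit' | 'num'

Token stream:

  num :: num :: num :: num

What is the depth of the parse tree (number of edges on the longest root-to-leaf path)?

5

[L [E num] :: [L [E num] :: [L [E num] :: [L [E num]]]]]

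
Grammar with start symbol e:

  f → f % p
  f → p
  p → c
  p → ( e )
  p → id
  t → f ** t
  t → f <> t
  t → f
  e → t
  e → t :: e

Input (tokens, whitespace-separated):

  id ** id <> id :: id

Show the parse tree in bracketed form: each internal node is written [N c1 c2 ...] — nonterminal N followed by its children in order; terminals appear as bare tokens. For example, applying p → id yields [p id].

[e [t [f [p id]] ** [t [f [p id]] <> [t [f [p id]]]]] :: [e [t [f [p id]]]]]

e
t :: e
f ** t :: e
p ** t :: e
id ** t :: e
id ** f <> t :: e
id ** p <> t :: e
id ** id <> t :: e
id ** id <> f :: e
id ** id <> p :: e
id ** id <> id :: e
id ** id <> id :: t
id ** id <> id :: f
id ** id <> id :: p
id ** id <> id :: id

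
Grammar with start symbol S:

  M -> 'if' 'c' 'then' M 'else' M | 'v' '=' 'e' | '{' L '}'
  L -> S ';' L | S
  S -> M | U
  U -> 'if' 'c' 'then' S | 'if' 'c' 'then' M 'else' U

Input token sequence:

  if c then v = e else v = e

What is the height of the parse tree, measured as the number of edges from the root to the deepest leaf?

3

[S [M if c then [M v = e] else [M v = e]]]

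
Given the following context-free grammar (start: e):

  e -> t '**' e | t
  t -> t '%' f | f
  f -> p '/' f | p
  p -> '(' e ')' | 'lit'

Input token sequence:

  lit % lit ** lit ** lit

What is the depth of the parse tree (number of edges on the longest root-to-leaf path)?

6

[e [t [t [f [p lit]]] % [f [p lit]]] ** [e [t [f [p lit]]] ** [e [t [f [p lit]]]]]]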